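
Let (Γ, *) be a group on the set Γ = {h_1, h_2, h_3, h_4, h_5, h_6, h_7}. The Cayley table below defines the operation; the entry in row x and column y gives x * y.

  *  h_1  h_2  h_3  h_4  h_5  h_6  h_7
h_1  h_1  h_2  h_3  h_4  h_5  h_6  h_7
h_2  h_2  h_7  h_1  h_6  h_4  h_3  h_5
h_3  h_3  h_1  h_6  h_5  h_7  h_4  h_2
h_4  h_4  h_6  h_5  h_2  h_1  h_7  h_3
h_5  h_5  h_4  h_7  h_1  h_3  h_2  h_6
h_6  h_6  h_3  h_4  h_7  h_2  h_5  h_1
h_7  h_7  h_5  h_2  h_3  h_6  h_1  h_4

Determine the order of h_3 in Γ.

The identity element is h_1 (its row matches the header).
h_3^1 = h_3
h_3^2 = h_3 * h_3 = h_6
h_3^3 = h_6 * h_3 = h_4
h_3^4 = h_4 * h_3 = h_5
h_3^5 = h_5 * h_3 = h_7
h_3^6 = h_7 * h_3 = h_2
h_3^7 = h_2 * h_3 = h_1
The first power of h_3 equal to the identity is h_3^7, so ord(h_3) = 7.

7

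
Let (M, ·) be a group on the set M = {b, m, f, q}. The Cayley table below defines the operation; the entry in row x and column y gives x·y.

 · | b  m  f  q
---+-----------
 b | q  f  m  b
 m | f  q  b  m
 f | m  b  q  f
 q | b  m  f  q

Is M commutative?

Yes

Check whether the table is symmetric across its main diagonal.
Every entry (row x, col y) equals the entry (row y, col x), so M is abelian.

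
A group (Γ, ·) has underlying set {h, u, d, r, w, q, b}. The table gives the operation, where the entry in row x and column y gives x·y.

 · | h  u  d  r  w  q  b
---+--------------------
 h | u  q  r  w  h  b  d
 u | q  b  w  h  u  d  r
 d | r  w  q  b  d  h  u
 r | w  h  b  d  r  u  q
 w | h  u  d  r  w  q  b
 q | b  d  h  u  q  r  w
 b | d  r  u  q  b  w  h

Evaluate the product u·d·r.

u·d = w
w·r = r

r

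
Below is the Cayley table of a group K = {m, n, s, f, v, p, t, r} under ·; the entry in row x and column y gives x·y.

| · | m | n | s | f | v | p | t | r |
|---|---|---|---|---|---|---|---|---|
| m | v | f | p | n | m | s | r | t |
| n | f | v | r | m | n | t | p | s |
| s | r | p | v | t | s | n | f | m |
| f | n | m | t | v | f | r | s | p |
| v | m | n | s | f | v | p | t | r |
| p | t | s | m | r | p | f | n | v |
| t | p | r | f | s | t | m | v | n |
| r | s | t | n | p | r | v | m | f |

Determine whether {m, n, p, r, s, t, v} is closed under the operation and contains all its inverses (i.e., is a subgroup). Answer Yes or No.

No

r·r = f, which is not in {m, n, p, r, s, t, v}.
The subset is not closed under ·, so it is not a subgroup.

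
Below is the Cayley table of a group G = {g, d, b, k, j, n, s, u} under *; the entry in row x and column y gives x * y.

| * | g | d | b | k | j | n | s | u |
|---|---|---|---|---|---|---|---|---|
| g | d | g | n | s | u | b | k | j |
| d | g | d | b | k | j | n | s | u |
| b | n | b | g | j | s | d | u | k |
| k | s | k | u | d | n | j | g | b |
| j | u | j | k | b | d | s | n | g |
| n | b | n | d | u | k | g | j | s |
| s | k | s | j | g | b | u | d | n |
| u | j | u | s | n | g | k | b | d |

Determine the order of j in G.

The identity element is d (its row matches the header).
j^1 = j
j^2 = j * j = d
The first power of j equal to the identity is j^2, so ord(j) = 2.

2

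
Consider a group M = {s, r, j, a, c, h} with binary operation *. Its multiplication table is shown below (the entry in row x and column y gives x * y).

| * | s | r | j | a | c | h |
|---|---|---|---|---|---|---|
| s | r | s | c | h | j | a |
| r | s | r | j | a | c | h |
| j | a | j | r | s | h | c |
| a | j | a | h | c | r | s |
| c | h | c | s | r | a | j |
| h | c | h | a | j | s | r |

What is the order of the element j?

2

The identity element is r (its row matches the header).
j^1 = j
j^2 = j * j = r
The first power of j equal to the identity is j^2, so ord(j) = 2.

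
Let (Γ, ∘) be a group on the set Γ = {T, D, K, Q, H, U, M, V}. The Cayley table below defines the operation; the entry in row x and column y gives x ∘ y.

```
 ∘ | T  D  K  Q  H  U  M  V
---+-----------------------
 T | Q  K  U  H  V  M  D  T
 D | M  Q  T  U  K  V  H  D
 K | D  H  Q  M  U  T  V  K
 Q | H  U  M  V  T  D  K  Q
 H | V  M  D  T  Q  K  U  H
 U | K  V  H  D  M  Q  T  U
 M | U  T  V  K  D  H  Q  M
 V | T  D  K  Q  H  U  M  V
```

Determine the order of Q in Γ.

The identity element is V (its row matches the header).
Q^1 = Q
Q^2 = Q ∘ Q = V
The first power of Q equal to the identity is Q^2, so ord(Q) = 2.

2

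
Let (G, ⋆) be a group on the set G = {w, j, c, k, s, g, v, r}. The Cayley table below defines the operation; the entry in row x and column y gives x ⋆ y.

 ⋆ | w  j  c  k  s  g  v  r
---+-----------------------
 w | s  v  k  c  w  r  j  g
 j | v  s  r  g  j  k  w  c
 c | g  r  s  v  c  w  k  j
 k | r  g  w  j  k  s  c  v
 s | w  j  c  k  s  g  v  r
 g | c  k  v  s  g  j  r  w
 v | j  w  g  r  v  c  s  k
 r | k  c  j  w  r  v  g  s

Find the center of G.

{j, s}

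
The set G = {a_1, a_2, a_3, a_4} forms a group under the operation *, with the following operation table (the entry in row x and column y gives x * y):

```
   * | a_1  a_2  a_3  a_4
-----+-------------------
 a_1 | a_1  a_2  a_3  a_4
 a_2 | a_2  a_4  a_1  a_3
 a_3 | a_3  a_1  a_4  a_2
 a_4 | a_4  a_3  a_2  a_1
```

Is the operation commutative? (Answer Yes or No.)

Check whether the table is symmetric across its main diagonal.
Every entry (row x, col y) equals the entry (row y, col x), so G is abelian.

Yes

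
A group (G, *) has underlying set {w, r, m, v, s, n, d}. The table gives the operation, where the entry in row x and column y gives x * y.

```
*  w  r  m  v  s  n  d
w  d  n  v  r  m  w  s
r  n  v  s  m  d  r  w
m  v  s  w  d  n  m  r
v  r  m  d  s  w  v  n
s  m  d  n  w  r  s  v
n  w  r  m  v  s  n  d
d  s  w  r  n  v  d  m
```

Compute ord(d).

The identity element is n (its row matches the header).
d^1 = d
d^2 = d * d = m
d^3 = m * d = r
d^4 = r * d = w
d^5 = w * d = s
d^6 = s * d = v
d^7 = v * d = n
The first power of d equal to the identity is d^7, so ord(d) = 7.

7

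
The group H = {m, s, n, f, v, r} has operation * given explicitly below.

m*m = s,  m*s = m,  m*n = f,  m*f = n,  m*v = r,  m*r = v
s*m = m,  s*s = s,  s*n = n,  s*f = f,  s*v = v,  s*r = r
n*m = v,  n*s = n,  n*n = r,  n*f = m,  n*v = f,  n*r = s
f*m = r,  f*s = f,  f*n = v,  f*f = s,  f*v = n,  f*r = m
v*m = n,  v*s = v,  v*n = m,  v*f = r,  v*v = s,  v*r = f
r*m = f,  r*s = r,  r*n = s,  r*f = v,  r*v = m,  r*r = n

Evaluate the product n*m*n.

m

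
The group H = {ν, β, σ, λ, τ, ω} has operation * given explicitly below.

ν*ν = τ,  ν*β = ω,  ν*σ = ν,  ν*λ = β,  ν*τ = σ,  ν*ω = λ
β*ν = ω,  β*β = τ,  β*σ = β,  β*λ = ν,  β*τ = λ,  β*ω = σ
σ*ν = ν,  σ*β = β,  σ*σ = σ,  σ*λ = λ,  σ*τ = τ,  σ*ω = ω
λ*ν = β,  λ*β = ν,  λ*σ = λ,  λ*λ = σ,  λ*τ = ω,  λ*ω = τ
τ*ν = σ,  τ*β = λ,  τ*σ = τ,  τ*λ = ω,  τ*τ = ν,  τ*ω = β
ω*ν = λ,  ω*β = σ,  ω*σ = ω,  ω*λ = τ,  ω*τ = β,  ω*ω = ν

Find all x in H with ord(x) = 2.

Identity is σ. Compute the order of each non-identity element by repeated multiplication:
  ν: ν → τ → σ  (order 3)
  β: β → τ → λ → ν → ω → σ  (order 6)
  λ: λ → σ  (order 2)
  τ: τ → ν → σ  (order 3)
  ω: ω → ν → λ → τ → β → σ  (order 6)
Elements of order 2: {λ}.
(Structurally, H here is isomorphic to the cyclic group Z_6.)

{λ}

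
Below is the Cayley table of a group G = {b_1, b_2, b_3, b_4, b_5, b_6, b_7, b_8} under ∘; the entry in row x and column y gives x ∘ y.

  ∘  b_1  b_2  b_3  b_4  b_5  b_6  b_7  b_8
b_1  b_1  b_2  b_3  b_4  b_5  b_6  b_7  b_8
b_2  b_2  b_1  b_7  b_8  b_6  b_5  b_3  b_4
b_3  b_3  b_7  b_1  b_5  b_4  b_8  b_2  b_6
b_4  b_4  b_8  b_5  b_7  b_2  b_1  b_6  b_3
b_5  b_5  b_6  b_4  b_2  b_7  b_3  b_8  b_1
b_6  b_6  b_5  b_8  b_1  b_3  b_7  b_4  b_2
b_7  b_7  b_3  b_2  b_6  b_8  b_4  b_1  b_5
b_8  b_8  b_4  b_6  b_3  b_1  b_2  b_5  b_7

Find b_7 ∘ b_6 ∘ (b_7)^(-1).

The identity is b_1. In row b_7, the entry b_1 sits in column b_7, so b_7^(-1) = b_7.
b_7 ∘ b_6 = b_4
b_4 ∘ b_7 = b_6

b_6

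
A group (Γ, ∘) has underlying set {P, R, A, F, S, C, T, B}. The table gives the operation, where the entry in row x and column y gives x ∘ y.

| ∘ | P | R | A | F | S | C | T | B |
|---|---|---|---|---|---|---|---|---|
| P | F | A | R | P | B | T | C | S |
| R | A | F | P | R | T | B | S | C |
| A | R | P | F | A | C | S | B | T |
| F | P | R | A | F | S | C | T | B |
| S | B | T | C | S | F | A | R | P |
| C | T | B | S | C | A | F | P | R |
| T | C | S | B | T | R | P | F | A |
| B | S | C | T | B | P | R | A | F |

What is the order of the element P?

The identity element is F (its row matches the header).
P^1 = P
P^2 = P ∘ P = F
The first power of P equal to the identity is P^2, so ord(P) = 2.

2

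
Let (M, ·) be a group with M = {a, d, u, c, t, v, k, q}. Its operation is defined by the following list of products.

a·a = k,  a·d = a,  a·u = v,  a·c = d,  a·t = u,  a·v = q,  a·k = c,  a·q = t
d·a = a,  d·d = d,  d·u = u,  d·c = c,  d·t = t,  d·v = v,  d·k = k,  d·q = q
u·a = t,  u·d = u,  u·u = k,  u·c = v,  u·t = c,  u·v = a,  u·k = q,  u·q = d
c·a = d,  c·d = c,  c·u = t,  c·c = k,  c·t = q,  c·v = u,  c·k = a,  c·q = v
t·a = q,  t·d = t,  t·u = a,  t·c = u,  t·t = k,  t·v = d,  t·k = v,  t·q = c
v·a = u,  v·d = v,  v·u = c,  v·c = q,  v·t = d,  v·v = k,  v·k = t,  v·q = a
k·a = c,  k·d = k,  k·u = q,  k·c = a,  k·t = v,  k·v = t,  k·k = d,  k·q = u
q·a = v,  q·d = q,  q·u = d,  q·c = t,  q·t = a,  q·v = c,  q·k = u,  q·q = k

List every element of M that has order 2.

Identity is d. Compute the order of each non-identity element by repeated multiplication:
  a: a → k → c → d  (order 4)
  u: u → k → q → d  (order 4)
  c: c → k → a → d  (order 4)
  t: t → k → v → d  (order 4)
  v: v → k → t → d  (order 4)
  k: k → d  (order 2)
  q: q → k → u → d  (order 4)
Elements of order 2: {k}.
(Structurally, M here is isomorphic to the quaternion group Q_8.)

{k}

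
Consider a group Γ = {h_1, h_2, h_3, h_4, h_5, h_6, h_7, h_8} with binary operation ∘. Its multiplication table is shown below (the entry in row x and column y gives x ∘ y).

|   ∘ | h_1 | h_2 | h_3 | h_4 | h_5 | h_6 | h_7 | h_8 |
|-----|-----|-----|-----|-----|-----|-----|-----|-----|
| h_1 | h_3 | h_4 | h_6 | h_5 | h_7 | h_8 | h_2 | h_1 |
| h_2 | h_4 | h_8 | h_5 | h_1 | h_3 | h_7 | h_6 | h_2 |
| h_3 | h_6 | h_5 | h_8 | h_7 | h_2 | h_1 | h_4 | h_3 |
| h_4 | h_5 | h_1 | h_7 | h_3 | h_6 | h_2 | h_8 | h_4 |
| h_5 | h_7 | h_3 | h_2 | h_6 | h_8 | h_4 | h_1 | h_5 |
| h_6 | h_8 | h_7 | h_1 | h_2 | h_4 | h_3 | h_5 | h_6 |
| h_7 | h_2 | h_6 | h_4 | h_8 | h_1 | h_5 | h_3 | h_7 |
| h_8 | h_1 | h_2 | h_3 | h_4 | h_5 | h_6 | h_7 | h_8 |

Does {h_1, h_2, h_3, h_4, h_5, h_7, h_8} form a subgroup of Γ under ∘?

No

h_7 ∘ h_2 = h_6, which is not in {h_1, h_2, h_3, h_4, h_5, h_7, h_8}.
The subset is not closed under ∘, so it is not a subgroup.
(Structurally, Γ here is isomorphic to Z_2 x Z_4.)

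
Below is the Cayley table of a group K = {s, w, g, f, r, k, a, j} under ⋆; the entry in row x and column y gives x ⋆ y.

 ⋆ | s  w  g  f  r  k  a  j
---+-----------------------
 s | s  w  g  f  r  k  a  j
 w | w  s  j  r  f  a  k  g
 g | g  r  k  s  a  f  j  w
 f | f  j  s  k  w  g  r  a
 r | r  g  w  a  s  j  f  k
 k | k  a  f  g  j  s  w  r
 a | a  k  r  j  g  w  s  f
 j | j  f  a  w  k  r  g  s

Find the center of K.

An element z is central iff its row equals its column in the table.
For j: j ⋆ g = a ≠ w = g ⋆ j, so j ∉ Z.
Checking each element this way leaves Z(K) = {k, s}.

{k, s}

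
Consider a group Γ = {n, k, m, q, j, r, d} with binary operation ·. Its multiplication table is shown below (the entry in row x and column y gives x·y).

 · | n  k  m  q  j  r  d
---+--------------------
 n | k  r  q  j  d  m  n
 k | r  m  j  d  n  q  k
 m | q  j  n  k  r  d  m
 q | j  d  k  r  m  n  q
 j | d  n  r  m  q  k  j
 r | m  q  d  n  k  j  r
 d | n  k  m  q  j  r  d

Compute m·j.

r

Read row m, column j: m·j = r.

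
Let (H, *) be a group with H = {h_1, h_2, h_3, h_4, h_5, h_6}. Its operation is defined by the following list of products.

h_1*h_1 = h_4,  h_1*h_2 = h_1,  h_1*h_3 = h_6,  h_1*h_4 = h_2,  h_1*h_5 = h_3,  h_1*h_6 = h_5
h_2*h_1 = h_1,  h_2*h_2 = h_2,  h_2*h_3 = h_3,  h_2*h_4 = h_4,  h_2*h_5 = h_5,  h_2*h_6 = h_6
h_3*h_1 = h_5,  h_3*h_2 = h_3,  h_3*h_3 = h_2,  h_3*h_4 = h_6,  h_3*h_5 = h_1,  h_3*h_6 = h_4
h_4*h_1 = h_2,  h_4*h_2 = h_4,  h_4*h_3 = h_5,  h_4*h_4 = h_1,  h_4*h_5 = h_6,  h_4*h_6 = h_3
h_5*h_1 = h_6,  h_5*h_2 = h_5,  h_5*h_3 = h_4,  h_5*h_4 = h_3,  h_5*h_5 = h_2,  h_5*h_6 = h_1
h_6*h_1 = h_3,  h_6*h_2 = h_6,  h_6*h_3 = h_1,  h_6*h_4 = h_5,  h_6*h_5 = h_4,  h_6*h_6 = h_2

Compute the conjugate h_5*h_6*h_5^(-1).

h_3

The identity is h_2. In row h_5, the entry h_2 sits in column h_5, so h_5^(-1) = h_5.
h_5*h_6 = h_1
h_1*h_5 = h_3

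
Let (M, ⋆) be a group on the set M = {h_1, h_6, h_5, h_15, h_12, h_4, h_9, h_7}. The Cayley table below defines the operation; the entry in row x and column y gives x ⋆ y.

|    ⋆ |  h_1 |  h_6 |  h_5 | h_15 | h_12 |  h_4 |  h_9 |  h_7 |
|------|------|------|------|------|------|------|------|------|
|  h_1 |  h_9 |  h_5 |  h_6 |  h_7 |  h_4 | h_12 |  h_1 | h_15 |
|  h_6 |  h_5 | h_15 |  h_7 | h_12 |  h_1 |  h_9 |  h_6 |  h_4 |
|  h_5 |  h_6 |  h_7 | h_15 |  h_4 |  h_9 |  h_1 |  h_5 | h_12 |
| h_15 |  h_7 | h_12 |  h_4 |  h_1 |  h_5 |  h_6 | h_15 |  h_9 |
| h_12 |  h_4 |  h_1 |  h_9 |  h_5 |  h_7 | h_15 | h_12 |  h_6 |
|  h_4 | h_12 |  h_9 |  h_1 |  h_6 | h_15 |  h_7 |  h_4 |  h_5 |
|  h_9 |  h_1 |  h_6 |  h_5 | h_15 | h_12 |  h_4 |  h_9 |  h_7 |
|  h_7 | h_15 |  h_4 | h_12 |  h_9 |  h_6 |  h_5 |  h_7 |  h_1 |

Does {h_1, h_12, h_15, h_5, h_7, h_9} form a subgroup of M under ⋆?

h_12 ⋆ h_7 = h_6, which is not in {h_1, h_12, h_15, h_5, h_7, h_9}.
The subset is not closed under ⋆, so it is not a subgroup.

No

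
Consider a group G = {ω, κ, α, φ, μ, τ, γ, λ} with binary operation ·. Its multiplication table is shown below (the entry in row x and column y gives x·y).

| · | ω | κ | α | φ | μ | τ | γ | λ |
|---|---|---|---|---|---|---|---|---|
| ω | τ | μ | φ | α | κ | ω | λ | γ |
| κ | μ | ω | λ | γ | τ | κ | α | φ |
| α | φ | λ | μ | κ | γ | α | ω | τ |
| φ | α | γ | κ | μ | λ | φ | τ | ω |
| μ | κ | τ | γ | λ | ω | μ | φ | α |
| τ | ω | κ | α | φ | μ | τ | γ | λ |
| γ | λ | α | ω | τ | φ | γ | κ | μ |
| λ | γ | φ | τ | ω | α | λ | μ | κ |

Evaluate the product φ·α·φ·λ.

φ·α = κ
κ·φ = γ
γ·λ = μ
(Structurally, G here is isomorphic to the cyclic group Z_8.)

μ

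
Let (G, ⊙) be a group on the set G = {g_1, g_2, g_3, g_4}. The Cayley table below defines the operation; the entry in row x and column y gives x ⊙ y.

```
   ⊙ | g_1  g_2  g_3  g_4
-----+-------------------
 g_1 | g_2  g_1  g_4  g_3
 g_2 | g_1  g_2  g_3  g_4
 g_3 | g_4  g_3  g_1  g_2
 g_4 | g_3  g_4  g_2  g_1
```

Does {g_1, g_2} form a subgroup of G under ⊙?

{g_1, g_2} contains the identity g_2.
Checking products: every product of two elements of {g_1, g_2} (read from the table) lies in {g_1, g_2}, so the set is closed.
In a finite group, a nonempty closed subset is a subgroup. So {g_1, g_2} ≤ G.

Yes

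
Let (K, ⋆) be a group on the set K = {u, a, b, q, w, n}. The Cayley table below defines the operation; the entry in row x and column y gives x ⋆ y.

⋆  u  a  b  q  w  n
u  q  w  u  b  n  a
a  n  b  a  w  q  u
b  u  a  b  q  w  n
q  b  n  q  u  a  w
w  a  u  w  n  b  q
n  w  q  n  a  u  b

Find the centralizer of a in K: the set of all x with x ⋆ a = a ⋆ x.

Compare row a with column a entry by entry.
u ⋆ a = w but a ⋆ u = n, so u does not.
Collecting the elements that commute with a: C(a) = {a, b}.

{a, b}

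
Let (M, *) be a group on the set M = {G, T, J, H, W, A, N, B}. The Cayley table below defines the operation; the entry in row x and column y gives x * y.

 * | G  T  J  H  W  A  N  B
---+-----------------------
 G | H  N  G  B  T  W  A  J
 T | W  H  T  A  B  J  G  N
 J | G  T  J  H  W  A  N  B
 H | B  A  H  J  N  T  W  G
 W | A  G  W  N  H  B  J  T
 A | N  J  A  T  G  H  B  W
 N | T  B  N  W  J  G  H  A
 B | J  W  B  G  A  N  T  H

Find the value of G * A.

Read row G, column A: G * A = W.

W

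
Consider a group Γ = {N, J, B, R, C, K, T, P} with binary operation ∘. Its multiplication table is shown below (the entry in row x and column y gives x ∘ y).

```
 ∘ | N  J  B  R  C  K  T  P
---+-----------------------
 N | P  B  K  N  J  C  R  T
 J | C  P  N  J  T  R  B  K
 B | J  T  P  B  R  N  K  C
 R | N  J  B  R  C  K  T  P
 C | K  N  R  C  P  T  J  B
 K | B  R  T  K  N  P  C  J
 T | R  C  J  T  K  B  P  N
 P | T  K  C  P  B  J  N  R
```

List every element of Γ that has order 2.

Identity is R. Compute the order of each non-identity element by repeated multiplication:
  N: N → P → T → R  (order 4)
  J: J → P → K → R  (order 4)
  B: B → P → C → R  (order 4)
  C: C → P → B → R  (order 4)
  K: K → P → J → R  (order 4)
  T: T → P → N → R  (order 4)
  P: P → R  (order 2)
Elements of order 2: {P}.

{P}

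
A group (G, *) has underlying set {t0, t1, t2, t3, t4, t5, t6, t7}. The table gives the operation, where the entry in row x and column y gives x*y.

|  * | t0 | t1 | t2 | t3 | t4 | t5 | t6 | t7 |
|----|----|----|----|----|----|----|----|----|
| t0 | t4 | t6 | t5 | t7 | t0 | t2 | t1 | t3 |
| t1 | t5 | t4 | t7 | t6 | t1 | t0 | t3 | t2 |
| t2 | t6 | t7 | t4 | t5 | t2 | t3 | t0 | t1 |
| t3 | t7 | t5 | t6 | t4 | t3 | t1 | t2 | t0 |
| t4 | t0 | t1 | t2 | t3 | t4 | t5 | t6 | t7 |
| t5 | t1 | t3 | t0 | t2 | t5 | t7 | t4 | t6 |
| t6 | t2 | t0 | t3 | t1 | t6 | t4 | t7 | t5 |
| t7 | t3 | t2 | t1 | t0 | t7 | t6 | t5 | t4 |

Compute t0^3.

t0

t0^1 = t0
t0^2 = t0*t0 = t4
t0^3 = t4*t0 = t0
(Structurally, G here is isomorphic to the dihedral group D_4.)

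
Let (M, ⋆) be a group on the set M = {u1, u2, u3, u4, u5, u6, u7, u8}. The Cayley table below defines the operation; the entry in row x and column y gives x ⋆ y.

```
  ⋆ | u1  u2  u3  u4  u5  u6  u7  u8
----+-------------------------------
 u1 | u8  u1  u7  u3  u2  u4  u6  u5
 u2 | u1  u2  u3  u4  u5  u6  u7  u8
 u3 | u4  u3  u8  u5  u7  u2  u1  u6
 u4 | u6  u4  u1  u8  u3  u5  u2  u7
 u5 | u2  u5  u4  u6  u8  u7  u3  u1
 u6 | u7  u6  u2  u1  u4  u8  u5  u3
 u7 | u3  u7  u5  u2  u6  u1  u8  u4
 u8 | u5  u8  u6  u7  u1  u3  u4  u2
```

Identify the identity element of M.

The identity e satisfies e ⋆ x = x for all x, so its row in the table reproduces the column headers.
Row u2 reads: u1, u2, u3, u4, u5, u6, u7, u8 — exactly the header order. So u2 is the identity.

u2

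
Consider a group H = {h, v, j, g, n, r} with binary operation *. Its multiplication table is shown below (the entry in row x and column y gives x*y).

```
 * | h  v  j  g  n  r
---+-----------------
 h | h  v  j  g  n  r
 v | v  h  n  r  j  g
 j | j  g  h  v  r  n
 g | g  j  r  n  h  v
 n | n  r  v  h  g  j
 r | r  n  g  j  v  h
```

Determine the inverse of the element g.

n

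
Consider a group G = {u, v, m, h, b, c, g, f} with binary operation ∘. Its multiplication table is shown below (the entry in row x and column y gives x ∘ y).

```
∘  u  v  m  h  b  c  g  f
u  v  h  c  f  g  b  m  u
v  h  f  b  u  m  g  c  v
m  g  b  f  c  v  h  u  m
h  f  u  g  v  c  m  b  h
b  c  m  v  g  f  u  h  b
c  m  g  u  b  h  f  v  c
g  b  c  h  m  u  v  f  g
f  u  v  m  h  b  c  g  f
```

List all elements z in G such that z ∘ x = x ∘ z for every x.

{f, v}

An element z is central iff its row equals its column in the table.
For c: c ∘ u = m ≠ b = u ∘ c, so c ∉ Z.
Checking each element this way leaves Z(G) = {f, v}.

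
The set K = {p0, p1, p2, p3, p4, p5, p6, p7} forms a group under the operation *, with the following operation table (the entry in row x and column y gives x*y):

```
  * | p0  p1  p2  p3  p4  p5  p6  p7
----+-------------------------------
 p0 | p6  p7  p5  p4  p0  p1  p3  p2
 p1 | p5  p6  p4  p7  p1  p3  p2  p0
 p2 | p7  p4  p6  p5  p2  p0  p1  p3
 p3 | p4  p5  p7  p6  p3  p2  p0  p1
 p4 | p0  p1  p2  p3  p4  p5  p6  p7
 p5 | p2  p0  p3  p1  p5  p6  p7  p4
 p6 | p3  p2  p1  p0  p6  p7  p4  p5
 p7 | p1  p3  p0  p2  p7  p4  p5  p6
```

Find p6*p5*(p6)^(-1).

p5

The identity is p4. In row p6, the entry p4 sits in column p6, so p6^(-1) = p6.
p6*p5 = p7
p7*p6 = p5
(Structurally, K here is isomorphic to the quaternion group Q_8.)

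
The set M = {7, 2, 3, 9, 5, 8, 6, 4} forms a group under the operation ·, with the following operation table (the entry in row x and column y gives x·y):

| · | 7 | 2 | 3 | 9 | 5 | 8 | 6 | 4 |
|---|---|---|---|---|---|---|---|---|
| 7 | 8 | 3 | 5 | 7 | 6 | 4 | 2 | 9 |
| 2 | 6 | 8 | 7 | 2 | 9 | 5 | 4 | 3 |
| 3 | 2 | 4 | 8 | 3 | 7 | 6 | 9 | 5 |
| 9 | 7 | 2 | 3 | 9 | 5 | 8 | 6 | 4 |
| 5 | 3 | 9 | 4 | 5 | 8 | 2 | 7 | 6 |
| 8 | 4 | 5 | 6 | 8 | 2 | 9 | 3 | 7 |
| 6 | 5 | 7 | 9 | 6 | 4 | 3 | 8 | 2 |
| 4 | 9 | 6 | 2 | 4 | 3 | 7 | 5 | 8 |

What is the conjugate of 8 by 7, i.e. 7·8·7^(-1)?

8

The identity is 9. In row 7, the entry 9 sits in column 4, so 7^(-1) = 4.
7·8 = 4
4·4 = 8
(Structurally, M here is isomorphic to the quaternion group Q_8.)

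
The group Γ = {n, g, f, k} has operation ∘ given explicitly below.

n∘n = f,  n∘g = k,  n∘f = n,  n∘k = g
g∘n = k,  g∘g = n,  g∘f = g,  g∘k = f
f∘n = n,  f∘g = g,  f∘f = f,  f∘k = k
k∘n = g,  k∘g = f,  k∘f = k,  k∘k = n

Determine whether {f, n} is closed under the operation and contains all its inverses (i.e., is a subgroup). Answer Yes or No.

{f, n} contains the identity f.
Checking products: every product of two elements of {f, n} (read from the table) lies in {f, n}, so the set is closed.
In a finite group, a nonempty closed subset is a subgroup. So {f, n} ≤ Γ.

Yes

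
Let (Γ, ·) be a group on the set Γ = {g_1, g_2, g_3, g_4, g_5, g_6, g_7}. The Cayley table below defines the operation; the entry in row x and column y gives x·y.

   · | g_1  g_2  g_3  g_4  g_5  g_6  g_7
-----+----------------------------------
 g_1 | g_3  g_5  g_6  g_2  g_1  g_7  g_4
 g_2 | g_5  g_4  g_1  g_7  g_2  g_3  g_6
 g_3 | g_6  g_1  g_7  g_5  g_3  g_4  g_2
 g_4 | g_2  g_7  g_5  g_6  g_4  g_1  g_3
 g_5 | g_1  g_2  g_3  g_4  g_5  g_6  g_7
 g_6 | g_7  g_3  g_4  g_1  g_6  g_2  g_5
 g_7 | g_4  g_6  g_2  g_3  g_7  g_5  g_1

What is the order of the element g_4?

The identity element is g_5 (its row matches the header).
g_4^1 = g_4
g_4^2 = g_4·g_4 = g_6
g_4^3 = g_6·g_4 = g_1
g_4^4 = g_1·g_4 = g_2
g_4^5 = g_2·g_4 = g_7
g_4^6 = g_7·g_4 = g_3
g_4^7 = g_3·g_4 = g_5
The first power of g_4 equal to the identity is g_4^7, so ord(g_4) = 7.

7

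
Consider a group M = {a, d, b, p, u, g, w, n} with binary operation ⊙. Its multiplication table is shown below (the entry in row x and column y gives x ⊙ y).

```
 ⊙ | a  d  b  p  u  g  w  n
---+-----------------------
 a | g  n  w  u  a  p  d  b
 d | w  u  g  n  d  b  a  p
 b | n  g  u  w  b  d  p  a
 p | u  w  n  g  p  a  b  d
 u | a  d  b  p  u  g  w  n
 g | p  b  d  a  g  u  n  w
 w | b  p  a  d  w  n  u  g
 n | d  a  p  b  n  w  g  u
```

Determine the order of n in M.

The identity element is u (its row matches the header).
n^1 = n
n^2 = n ⊙ n = u
The first power of n equal to the identity is n^2, so ord(n) = 2.
(Structurally, M here is isomorphic to the dihedral group D_4.)

2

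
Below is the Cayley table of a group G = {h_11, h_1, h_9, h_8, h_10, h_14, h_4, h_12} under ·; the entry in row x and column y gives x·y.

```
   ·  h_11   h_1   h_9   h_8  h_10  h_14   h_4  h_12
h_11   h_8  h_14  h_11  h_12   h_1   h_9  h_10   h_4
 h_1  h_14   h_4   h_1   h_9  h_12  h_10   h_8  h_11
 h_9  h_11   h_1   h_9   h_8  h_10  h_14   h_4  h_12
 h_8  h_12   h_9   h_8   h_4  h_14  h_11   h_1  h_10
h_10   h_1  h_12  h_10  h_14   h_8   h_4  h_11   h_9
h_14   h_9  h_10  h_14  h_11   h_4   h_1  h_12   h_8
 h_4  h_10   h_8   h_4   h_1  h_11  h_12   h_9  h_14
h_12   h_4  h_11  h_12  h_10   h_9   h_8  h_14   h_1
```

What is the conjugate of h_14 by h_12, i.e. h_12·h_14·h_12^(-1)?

h_14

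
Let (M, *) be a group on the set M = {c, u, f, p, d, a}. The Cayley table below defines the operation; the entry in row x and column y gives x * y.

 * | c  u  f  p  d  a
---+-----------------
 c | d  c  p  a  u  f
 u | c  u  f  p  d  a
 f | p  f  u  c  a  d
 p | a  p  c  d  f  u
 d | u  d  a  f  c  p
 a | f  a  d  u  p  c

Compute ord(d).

The identity element is u (its row matches the header).
d^1 = d
d^2 = d * d = c
d^3 = c * d = u
The first power of d equal to the identity is d^3, so ord(d) = 3.

3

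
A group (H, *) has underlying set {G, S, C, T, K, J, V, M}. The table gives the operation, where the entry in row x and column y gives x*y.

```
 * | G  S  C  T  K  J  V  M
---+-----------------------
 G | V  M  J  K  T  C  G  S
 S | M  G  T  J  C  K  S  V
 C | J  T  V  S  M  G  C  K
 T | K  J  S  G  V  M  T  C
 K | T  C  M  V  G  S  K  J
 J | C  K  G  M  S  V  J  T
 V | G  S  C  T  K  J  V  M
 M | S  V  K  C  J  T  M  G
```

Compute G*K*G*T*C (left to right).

G*K = T
T*G = K
K*T = V
V*C = C

C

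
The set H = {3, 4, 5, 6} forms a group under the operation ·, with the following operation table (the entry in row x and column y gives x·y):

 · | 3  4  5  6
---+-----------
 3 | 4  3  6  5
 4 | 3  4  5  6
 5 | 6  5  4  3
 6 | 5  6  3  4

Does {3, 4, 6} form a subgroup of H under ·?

No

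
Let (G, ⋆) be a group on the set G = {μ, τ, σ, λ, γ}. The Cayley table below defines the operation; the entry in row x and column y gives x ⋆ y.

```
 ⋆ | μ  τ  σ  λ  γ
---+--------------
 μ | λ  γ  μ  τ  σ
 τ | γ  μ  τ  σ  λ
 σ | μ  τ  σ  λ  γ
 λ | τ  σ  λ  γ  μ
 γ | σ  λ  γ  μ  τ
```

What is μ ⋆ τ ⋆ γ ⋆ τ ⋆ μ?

λ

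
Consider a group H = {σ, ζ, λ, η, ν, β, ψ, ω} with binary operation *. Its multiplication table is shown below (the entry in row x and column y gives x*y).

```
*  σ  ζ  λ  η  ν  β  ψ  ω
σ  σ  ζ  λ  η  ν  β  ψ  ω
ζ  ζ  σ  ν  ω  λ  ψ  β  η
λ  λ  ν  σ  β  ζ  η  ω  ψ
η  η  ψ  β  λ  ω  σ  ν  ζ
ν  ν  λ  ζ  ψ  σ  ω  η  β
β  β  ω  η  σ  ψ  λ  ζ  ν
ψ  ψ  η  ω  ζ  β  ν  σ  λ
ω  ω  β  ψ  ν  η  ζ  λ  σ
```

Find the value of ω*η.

ν

Read row ω, column η: ω*η = ν.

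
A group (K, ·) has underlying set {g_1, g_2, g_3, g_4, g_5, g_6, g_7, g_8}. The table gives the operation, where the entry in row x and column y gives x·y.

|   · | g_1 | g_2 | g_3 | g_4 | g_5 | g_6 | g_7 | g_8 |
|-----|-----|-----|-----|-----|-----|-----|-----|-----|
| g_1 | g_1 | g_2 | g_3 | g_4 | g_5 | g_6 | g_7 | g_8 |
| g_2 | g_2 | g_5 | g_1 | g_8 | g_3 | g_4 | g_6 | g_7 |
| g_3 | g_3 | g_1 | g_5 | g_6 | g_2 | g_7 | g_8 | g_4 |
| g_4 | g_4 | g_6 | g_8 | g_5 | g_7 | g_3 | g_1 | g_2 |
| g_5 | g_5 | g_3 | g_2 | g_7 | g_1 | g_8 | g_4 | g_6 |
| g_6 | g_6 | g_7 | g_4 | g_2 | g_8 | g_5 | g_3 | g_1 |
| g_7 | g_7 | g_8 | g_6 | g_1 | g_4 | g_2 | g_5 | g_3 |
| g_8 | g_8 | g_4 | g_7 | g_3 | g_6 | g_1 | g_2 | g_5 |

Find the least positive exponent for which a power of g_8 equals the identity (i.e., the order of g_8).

The identity element is g_1 (its row matches the header).
g_8^1 = g_8
g_8^2 = g_8·g_8 = g_5
g_8^3 = g_5·g_8 = g_6
g_8^4 = g_6·g_8 = g_1
The first power of g_8 equal to the identity is g_8^4, so ord(g_8) = 4.

4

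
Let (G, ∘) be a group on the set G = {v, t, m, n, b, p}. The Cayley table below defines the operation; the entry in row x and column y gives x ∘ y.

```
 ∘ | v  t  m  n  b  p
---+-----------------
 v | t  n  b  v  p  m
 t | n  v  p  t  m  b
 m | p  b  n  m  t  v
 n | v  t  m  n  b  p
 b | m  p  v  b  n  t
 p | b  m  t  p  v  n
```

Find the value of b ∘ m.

Read row b, column m: b ∘ m = v.
(Structurally, G here is isomorphic to the symmetric group S_3.)

v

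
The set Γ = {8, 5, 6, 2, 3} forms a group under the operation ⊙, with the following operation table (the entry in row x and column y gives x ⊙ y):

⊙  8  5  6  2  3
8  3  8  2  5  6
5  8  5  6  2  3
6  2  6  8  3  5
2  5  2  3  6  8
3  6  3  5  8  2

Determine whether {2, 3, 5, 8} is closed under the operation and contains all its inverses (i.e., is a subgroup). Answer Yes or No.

No

3 ⊙ 8 = 6, which is not in {2, 3, 5, 8}.
The subset is not closed under ⊙, so it is not a subgroup.
(Structurally, Γ here is isomorphic to the cyclic group Z_5.)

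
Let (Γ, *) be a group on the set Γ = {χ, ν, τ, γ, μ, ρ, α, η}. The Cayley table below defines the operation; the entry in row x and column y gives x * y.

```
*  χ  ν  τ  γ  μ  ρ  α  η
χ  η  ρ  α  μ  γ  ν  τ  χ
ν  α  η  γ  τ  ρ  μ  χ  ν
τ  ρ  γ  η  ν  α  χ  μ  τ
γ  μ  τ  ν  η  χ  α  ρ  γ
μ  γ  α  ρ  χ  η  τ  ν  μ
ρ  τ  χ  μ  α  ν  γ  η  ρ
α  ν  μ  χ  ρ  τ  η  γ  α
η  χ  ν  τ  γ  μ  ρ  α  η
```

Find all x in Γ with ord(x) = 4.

Identity is η. Compute the order of each non-identity element by repeated multiplication:
  χ: χ → η  (order 2)
  ν: ν → η  (order 2)
  τ: τ → η  (order 2)
  γ: γ → η  (order 2)
  μ: μ → η  (order 2)
  ρ: ρ → γ → α → η  (order 4)
  α: α → γ → ρ → η  (order 4)
Elements of order 4: {α, ρ}.
(Structurally, Γ here is isomorphic to the dihedral group D_4.)

{α, ρ}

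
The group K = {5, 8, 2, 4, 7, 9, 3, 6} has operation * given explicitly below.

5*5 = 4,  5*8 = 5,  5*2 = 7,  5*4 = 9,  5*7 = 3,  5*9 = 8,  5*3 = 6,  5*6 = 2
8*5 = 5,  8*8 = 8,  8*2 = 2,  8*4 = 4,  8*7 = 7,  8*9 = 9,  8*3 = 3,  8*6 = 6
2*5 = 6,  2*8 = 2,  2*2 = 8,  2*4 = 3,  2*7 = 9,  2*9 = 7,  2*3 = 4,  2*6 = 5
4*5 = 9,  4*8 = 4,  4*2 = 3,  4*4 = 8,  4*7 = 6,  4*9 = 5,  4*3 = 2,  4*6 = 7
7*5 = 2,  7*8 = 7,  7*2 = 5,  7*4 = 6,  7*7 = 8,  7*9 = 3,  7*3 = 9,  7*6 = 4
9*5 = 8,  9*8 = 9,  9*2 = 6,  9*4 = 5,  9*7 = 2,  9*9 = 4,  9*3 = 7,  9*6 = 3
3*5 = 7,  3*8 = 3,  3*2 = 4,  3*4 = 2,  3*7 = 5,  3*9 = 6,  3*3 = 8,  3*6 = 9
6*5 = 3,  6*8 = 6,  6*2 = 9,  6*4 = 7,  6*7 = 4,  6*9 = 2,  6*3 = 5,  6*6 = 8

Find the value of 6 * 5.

3

Read row 6, column 5: 6 * 5 = 3.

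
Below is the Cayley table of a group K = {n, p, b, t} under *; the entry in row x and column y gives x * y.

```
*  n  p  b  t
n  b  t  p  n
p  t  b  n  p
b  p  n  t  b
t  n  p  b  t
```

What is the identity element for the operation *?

t

The identity e satisfies e * x = x for all x, so its row in the table reproduces the column headers.
Row t reads: n, p, b, t — exactly the header order. So t is the identity.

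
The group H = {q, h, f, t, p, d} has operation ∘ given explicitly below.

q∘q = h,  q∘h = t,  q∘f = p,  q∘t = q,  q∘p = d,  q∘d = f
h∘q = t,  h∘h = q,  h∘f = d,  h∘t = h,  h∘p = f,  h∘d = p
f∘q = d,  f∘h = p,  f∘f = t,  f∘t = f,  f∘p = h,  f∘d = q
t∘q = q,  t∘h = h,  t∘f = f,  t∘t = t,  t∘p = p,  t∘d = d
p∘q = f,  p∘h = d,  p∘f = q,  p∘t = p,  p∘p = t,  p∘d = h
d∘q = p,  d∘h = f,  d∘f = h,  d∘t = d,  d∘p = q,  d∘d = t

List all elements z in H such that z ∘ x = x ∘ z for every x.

An element z is central iff its row equals its column in the table.
For f: f ∘ h = p ≠ d = h ∘ f, so f ∉ Z.
Checking each element this way leaves Z(H) = {t}.
(Structurally, H here is isomorphic to the symmetric group S_3.)

{t}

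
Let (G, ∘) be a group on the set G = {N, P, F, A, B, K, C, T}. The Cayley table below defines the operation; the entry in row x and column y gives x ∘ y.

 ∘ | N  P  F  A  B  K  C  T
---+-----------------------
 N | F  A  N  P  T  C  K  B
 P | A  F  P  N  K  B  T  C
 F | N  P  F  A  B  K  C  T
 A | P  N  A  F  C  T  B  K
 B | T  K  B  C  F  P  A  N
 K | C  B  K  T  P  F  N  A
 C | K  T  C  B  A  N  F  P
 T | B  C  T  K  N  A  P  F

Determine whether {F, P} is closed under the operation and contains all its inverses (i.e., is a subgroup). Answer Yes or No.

{F, P} contains the identity F.
Checking products: every product of two elements of {F, P} (read from the table) lies in {F, P}, so the set is closed.
In a finite group, a nonempty closed subset is a subgroup. So {F, P} ≤ G.
(Structurally, G here is isomorphic to the elementary abelian group (Z_2)^3.)

Yes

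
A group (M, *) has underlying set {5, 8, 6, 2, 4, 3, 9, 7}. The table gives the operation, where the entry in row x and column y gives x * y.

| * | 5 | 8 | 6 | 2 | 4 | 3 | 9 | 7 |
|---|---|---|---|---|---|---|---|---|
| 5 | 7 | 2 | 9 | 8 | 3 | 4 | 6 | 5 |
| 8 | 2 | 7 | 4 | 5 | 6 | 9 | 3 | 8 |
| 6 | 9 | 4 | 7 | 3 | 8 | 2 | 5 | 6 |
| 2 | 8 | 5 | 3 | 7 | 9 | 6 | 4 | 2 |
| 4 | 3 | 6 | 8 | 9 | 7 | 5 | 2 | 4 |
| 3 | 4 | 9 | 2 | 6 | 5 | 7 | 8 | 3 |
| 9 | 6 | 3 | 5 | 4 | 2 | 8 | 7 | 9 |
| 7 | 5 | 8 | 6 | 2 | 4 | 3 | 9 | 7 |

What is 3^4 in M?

7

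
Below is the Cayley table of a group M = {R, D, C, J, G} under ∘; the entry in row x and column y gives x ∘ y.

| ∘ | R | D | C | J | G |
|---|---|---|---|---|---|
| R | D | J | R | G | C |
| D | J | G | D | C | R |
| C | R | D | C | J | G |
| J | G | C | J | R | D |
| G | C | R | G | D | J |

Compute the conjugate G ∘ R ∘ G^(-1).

R

The identity is C. In row G, the entry C sits in column R, so G^(-1) = R.
G ∘ R = C
C ∘ R = R
(Structurally, M here is isomorphic to the cyclic group Z_5.)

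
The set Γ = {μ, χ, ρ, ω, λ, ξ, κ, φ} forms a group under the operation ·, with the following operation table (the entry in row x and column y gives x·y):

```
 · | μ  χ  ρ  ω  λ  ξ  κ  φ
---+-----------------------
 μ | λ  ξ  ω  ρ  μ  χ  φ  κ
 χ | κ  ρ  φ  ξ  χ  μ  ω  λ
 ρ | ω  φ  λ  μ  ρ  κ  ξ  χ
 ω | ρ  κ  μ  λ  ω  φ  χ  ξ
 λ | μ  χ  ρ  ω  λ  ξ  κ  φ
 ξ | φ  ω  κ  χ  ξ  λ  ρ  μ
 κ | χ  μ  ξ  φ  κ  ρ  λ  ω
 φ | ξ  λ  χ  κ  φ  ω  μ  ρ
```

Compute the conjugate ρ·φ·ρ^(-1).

φ

The identity is λ. In row ρ, the entry λ sits in column ρ, so ρ^(-1) = ρ.
ρ·φ = χ
χ·ρ = φ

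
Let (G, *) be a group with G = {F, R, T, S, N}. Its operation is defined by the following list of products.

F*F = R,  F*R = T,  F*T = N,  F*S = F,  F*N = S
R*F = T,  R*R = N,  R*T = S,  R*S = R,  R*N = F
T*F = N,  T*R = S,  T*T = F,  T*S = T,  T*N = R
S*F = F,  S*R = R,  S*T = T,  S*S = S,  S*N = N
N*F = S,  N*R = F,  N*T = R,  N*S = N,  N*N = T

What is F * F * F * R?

F * F = R
R * F = T
T * R = S

S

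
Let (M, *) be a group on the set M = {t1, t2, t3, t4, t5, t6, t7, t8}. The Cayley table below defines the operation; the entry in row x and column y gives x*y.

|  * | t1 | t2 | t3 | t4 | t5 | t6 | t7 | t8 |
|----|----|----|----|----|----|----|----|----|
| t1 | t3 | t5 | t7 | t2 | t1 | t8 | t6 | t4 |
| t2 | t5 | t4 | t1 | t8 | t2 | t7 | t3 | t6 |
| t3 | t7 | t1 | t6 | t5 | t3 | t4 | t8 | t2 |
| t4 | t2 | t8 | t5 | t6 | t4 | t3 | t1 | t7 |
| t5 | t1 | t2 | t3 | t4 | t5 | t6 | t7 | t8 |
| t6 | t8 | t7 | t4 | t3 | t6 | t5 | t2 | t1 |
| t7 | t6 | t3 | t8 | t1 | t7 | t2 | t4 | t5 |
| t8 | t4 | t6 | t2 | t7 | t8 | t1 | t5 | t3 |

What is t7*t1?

Read row t7, column t1: t7*t1 = t6.

t6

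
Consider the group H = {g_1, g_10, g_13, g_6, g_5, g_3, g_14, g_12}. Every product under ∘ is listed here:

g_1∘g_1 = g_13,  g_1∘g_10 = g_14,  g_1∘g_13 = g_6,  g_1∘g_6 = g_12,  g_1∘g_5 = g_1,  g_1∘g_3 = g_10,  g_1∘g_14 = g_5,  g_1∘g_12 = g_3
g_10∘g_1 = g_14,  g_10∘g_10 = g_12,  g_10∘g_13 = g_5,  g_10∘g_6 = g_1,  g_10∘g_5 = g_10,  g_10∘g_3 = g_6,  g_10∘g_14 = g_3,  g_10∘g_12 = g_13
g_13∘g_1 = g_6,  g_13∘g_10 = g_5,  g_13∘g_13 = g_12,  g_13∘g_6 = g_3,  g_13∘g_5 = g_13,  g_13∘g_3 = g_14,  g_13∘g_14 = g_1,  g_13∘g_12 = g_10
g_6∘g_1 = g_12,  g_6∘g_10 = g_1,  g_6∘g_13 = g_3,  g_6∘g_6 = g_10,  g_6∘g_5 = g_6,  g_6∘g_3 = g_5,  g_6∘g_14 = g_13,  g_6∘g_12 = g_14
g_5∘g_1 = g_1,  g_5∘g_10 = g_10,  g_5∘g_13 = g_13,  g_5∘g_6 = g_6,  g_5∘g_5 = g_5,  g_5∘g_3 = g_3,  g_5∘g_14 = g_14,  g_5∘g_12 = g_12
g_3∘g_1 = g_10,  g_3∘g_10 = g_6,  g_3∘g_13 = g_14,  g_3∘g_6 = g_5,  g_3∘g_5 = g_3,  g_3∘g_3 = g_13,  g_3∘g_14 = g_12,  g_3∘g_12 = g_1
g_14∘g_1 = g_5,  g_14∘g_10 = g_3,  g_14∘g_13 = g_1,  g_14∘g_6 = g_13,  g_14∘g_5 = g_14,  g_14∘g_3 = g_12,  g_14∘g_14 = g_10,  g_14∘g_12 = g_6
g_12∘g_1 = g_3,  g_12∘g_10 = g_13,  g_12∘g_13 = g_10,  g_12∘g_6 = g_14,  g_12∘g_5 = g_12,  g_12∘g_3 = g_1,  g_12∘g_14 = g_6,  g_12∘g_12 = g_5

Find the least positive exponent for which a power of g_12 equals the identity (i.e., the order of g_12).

2

The identity element is g_5 (its row matches the header).
g_12^1 = g_12
g_12^2 = g_12 ∘ g_12 = g_5
The first power of g_12 equal to the identity is g_12^2, so ord(g_12) = 2.
(Structurally, H here is isomorphic to the cyclic group Z_8.)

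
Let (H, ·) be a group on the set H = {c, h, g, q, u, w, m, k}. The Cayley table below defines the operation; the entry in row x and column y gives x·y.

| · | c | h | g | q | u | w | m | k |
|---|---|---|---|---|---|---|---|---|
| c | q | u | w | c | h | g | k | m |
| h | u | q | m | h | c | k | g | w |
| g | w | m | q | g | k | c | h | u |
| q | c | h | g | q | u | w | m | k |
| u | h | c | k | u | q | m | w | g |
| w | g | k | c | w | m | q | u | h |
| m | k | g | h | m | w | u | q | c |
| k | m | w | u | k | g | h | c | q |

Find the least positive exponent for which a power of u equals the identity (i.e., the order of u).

The identity element is q (its row matches the header).
u^1 = u
u^2 = u·u = q
The first power of u equal to the identity is u^2, so ord(u) = 2.

2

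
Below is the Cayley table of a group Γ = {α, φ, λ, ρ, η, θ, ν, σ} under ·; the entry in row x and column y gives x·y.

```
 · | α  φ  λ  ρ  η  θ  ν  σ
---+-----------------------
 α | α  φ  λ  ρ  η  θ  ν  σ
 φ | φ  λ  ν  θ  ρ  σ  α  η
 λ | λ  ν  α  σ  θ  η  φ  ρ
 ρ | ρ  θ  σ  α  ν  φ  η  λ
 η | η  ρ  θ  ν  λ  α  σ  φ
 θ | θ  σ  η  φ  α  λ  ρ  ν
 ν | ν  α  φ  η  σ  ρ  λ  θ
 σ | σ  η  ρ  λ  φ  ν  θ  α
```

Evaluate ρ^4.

ρ^1 = ρ
ρ^2 = ρ·ρ = α
ρ^3 = α·ρ = ρ
ρ^4 = ρ·ρ = α
(Structurally, Γ here is isomorphic to Z_2 x Z_4.)

α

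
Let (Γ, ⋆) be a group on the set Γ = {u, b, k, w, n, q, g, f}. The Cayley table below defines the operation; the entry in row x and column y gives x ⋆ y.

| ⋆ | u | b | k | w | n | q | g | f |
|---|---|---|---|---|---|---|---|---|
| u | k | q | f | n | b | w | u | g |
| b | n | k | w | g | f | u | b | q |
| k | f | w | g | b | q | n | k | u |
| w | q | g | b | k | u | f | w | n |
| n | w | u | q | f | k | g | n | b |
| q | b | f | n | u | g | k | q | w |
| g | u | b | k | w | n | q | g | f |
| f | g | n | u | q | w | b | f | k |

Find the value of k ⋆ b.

Read row k, column b: k ⋆ b = w.

w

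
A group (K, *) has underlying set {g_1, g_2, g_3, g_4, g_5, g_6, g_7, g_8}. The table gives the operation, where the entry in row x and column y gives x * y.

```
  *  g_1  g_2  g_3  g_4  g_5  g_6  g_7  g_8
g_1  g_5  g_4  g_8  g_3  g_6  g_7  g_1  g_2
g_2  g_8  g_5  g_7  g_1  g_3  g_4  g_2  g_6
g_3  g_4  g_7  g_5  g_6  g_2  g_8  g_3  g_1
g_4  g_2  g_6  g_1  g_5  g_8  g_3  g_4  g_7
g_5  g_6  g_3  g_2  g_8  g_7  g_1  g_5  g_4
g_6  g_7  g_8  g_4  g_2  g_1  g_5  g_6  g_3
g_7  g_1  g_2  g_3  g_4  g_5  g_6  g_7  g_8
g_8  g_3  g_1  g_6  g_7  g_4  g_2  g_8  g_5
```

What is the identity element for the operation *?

g_7

The identity e satisfies e * x = x for all x, so its row in the table reproduces the column headers.
Row g_7 reads: g_1, g_2, g_3, g_4, g_5, g_6, g_7, g_8 — exactly the header order. So g_7 is the identity.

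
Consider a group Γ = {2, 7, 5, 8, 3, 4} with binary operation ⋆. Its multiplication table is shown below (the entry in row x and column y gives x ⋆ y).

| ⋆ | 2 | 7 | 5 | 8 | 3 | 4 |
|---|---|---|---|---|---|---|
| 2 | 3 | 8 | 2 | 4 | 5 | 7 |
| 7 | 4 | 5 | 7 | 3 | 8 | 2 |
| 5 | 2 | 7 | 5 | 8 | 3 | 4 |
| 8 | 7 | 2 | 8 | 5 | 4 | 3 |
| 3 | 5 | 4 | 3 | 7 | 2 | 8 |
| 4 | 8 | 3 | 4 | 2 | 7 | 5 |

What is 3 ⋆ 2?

Read row 3, column 2: 3 ⋆ 2 = 5.
(Structurally, Γ here is isomorphic to the symmetric group S_3.)

5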